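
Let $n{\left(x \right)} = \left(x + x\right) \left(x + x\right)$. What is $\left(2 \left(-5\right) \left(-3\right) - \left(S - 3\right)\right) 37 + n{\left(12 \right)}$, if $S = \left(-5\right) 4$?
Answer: $2537$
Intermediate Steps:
$S = -20$
$n{\left(x \right)} = 4 x^{2}$ ($n{\left(x \right)} = 2 x 2 x = 4 x^{2}$)
$\left(2 \left(-5\right) \left(-3\right) - \left(S - 3\right)\right) 37 + n{\left(12 \right)} = \left(2 \left(-5\right) \left(-3\right) - \left(-20 - 3\right)\right) 37 + 4 \cdot 12^{2} = \left(\left(-10\right) \left(-3\right) - \left(-20 - 3\right)\right) 37 + 4 \cdot 144 = \left(30 - -23\right) 37 + 576 = \left(30 + 23\right) 37 + 576 = 53 \cdot 37 + 576 = 1961 + 576 = 2537$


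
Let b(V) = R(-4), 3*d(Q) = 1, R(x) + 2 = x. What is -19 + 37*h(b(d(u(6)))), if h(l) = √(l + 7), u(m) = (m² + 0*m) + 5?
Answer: 18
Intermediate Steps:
R(x) = -2 + x
u(m) = 5 + m² (u(m) = (m² + 0) + 5 = m² + 5 = 5 + m²)
d(Q) = ⅓ (d(Q) = (⅓)*1 = ⅓)
b(V) = -6 (b(V) = -2 - 4 = -6)
h(l) = √(7 + l)
-19 + 37*h(b(d(u(6)))) = -19 + 37*√(7 - 6) = -19 + 37*√1 = -19 + 37*1 = -19 + 37 = 18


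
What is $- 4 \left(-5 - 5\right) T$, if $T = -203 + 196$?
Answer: $-280$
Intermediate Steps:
$T = -7$
$- 4 \left(-5 - 5\right) T = - 4 \left(-5 - 5\right) \left(-7\right) = \left(-4\right) \left(-10\right) \left(-7\right) = 40 \left(-7\right) = -280$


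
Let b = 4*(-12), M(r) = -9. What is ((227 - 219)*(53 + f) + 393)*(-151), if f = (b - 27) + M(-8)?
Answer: -21895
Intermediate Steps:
b = -48
f = -84 (f = (-48 - 27) - 9 = -75 - 9 = -84)
((227 - 219)*(53 + f) + 393)*(-151) = ((227 - 219)*(53 - 84) + 393)*(-151) = (8*(-31) + 393)*(-151) = (-248 + 393)*(-151) = 145*(-151) = -21895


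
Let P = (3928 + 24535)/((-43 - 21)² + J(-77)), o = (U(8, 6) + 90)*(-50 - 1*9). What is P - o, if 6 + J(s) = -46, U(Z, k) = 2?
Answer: 21979295/4044 ≈ 5435.0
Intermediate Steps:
J(s) = -52 (J(s) = -6 - 46 = -52)
o = -5428 (o = (2 + 90)*(-50 - 1*9) = 92*(-50 - 9) = 92*(-59) = -5428)
P = 28463/4044 (P = (3928 + 24535)/((-43 - 21)² - 52) = 28463/((-64)² - 52) = 28463/(4096 - 52) = 28463/4044 ≈ 7.0383)
P - o = 28463/4044 - 1*(-5428) = 28463/4044 + 5428 = 21979295/4044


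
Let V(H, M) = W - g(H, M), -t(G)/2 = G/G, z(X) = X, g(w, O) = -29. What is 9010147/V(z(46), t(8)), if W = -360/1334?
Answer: 6009768049/19163 ≈ 3.1361e+5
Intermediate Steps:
W = -180/667 (W = -360*1/1334 = -180/667 ≈ -0.26987)
t(G) = -2 (t(G) = -2*G/G = -2*1 = -2)
V(H, M) = 19163/667 (V(H, M) = -180/667 - 1*(-29) = -180/667 + 29 = 19163/667)
9010147/V(z(46), t(8)) = 9010147/(19163/667) = 9010147*(667/19163) = 6009768049/19163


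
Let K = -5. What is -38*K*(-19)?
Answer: -3610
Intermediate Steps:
-38*K*(-19) = -38*(-5)*(-19) = 190*(-19) = -3610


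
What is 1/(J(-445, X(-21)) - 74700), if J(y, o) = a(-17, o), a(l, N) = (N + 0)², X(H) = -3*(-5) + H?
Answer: -1/74664 ≈ -1.3393e-5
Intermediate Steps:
X(H) = 15 + H
a(l, N) = N²
J(y, o) = o²
1/(J(-445, X(-21)) - 74700) = 1/((15 - 21)² - 74700) = 1/((-6)² - 74700) = 1/(36 - 74700) = 1/(-74664) = -1/74664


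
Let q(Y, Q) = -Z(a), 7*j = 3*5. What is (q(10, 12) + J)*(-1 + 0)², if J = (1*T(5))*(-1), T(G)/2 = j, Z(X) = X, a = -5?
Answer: 5/7 ≈ 0.71429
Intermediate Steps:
j = 15/7 (j = (3*5)/7 = (⅐)*15 = 15/7 ≈ 2.1429)
q(Y, Q) = 5 (q(Y, Q) = -1*(-5) = 5)
T(G) = 30/7 (T(G) = 2*(15/7) = 30/7)
J = -30/7 (J = (1*(30/7))*(-1) = (30/7)*(-1) = -30/7 ≈ -4.2857)
(q(10, 12) + J)*(-1 + 0)² = (5 - 30/7)*(-1 + 0)² = (5/7)*(-1)² = (5/7)*1 = 5/7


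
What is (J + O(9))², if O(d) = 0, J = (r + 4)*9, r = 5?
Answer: 6561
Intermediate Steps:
J = 81 (J = (5 + 4)*9 = 9*9 = 81)
(J + O(9))² = (81 + 0)² = 81² = 6561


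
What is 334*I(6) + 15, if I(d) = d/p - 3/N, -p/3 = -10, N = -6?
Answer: 1244/5 ≈ 248.80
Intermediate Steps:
p = 30 (p = -3*(-10) = 30)
I(d) = ½ + d/30 (I(d) = d/30 - 3/(-6) = d*(1/30) - 3*(-⅙) = d/30 + ½ = ½ + d/30)
334*I(6) + 15 = 334*(½ + (1/30)*6) + 15 = 334*(½ + ⅕) + 15 = 334*(7/10) + 15 = 1169/5 + 15 = 1244/5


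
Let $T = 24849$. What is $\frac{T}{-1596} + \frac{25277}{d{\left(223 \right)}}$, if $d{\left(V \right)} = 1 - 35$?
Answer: $- \frac{6864493}{9044} \approx -759.01$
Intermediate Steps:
$d{\left(V \right)} = -34$ ($d{\left(V \right)} = 1 - 35 = -34$)
$\frac{T}{-1596} + \frac{25277}{d{\left(223 \right)}} = \frac{24849}{-1596} + \frac{25277}{-34} = 24849 \left(- \frac{1}{1596}\right) + 25277 \left(- \frac{1}{34}\right) = - \frac{8283}{532} - \frac{25277}{34} = - \frac{6864493}{9044}$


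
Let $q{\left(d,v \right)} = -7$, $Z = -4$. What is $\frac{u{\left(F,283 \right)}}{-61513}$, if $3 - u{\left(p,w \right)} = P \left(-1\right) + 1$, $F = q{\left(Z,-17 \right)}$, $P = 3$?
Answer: $- \frac{5}{61513} \approx -8.1284 \cdot 10^{-5}$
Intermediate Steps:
$F = -7$
$u{\left(p,w \right)} = 5$ ($u{\left(p,w \right)} = 3 - \left(3 \left(-1\right) + 1\right) = 3 - \left(-3 + 1\right) = 3 - -2 = 3 + 2 = 5$)
$\frac{u{\left(F,283 \right)}}{-61513} = \frac{5}{-61513} = 5 \left(- \frac{1}{61513}\right) = - \frac{5}{61513}$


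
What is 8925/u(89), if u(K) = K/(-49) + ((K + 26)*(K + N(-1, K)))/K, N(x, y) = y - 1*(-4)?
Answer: 38921925/1017649 ≈ 38.247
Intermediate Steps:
N(x, y) = 4 + y (N(x, y) = y + 4 = 4 + y)
u(K) = -K/49 + (4 + 2*K)*(26 + K)/K (u(K) = K/(-49) + ((K + 26)*(K + (4 + K)))/K = K*(-1/49) + ((26 + K)*(4 + 2*K))/K = -K/49 + ((4 + 2*K)*(26 + K))/K = -K/49 + (4 + 2*K)*(26 + K)/K)
8925/u(89) = 8925/(56 + 104/89 + (97/49)*89) = 8925/(56 + 104*(1/89) + 8633/49) = 8925/(56 + 104/89 + 8633/49) = 8925/(1017649/4361) = 8925*(4361/1017649) = 38921925/1017649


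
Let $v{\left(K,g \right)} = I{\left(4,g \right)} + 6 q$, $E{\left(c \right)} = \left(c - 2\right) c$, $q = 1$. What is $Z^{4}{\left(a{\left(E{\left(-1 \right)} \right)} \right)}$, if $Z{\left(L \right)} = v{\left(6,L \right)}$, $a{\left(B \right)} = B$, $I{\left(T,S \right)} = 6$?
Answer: $20736$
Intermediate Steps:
$E{\left(c \right)} = c \left(-2 + c\right)$ ($E{\left(c \right)} = \left(-2 + c\right) c = c \left(-2 + c\right)$)
$v{\left(K,g \right)} = 12$ ($v{\left(K,g \right)} = 6 + 6 \cdot 1 = 6 + 6 = 12$)
$Z{\left(L \right)} = 12$
$Z^{4}{\left(a{\left(E{\left(-1 \right)} \right)} \right)} = 12^{4} = 20736$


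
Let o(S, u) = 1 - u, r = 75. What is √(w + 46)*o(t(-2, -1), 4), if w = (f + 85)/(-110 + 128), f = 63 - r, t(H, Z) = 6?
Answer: -√1802/2 ≈ -21.225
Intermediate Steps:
f = -12 (f = 63 - 1*75 = 63 - 75 = -12)
w = 73/18 (w = (-12 + 85)/(-110 + 128) = 73/18 ≈ 4.0556)
√(w + 46)*o(t(-2, -1), 4) = √(73/18 + 46)*(1 - 1*4) = √(901/18)*(1 - 4) = (√1802/6)*(-3) = -√1802/2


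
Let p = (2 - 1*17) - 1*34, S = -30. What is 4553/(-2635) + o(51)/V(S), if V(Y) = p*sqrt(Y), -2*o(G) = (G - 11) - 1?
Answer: -4553/2635 - 13*I*sqrt(30)/980 ≈ -1.7279 - 0.072657*I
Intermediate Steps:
p = -49 (p = (2 - 17) - 34 = -15 - 34 = -49)
o(G) = 6 - G/2 (o(G) = -((G - 11) - 1)/2 = -((-11 + G) - 1)/2 = -(-12 + G)/2 = 6 - G/2)
V(Y) = -49*sqrt(Y)
4553/(-2635) + o(51)/V(S) = 4553/(-2635) + (6 - 1/2*51)/((-49*I*sqrt(30))) = 4553*(-1/2635) + (6 - 51/2)/((-49*I*sqrt(30))) = -4553/2635 - 39*I*sqrt(30)/1470/2 = -4553/2635 - 13*I*sqrt(30)/980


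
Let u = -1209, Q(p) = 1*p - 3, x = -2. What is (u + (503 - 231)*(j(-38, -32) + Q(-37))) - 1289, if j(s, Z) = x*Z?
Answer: 4030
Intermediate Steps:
j(s, Z) = -2*Z
Q(p) = -3 + p (Q(p) = p - 3 = -3 + p)
(u + (503 - 231)*(j(-38, -32) + Q(-37))) - 1289 = (-1209 + (503 - 231)*(-2*(-32) + (-3 - 37))) - 1289 = (-1209 + 272*(64 - 40)) - 1289 = (-1209 + 272*24) - 1289 = (-1209 + 6528) - 1289 = 5319 - 1289 = 4030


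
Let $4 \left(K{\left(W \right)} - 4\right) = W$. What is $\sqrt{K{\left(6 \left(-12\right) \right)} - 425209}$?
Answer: $3 i \sqrt{47247} \approx 652.09 i$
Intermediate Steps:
$K{\left(W \right)} = 4 + \frac{W}{4}$
$\sqrt{K{\left(6 \left(-12\right) \right)} - 425209} = \sqrt{\left(4 + \frac{6 \left(-12\right)}{4}\right) - 425209} = \sqrt{\left(4 + \frac{1}{4} \left(-72\right)\right) - 425209} = \sqrt{\left(4 - 18\right) - 425209} = \sqrt{-14 - 425209} = \sqrt{-425223} = 3 i \sqrt{47247}$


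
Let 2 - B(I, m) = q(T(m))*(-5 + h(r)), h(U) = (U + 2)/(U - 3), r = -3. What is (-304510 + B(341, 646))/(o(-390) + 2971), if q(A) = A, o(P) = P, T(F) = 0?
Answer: -304508/2581 ≈ -117.98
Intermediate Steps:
h(U) = (2 + U)/(-3 + U)
B(I, m) = 2 (B(I, m) = 2 - 0*(-5 + (2 - 3)/(-3 - 3)) = 2 - 0*(-5 - 1/(-6)) = 2 - 0*(-5 - ⅙*(-1)) = 2 - 0*(-5 + ⅙) = 2 - 0*(-29)/6 = 2 - 1*0 = 2 + 0 = 2)
(-304510 + B(341, 646))/(o(-390) + 2971) = (-304510 + 2)/(-390 + 2971) = -304508/2581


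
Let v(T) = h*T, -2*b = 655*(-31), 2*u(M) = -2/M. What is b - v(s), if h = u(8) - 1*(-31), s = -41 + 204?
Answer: 40959/8 ≈ 5119.9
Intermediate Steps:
u(M) = -1/M (u(M) = (-2/M)/2 = -1/M)
s = 163
h = 247/8 (h = -1/8 - 1*(-31) = -1*⅛ + 31 = -⅛ + 31 = 247/8 ≈ 30.875)
b = 20305/2 (b = -655*(-31)/2 = -½*(-20305) = 20305/2 ≈ 10153.)
v(T) = 247*T/8
b - v(s) = 20305/2 - 247*163/8 = 20305/2 - 1*40261/8 = 20305/2 - 40261/8 = 40959/8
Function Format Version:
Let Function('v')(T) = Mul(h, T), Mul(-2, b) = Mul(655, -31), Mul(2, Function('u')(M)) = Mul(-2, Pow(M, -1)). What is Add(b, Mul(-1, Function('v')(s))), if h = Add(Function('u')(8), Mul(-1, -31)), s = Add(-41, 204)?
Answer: Rational(40959, 8) ≈ 5119.9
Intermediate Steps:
Function('u')(M) = Mul(-1, Pow(M, -1)) (Function('u')(M) = Mul(Rational(1, 2), Mul(-2, Pow(M, -1))) = Mul(-1, Pow(M, -1)))
s = 163
h = Rational(247, 8) (h = Add(Mul(-1, Pow(8, -1)), Mul(-1, -31)) = Add(Mul(-1, Rational(1, 8)), 31) = Add(Rational(-1, 8), 31) = Rational(247, 8) ≈ 30.875)
b = Rational(20305, 2) (b = Mul(Rational(-1, 2), Mul(655, -31)) = Mul(Rational(-1, 2), -20305) = Rational(20305, 2) ≈ 10153.)
Function('v')(T) = Mul(Rational(247, 8), T)
Add(b, Mul(-1, Function('v')(s))) = Add(Rational(20305, 2), Mul(-1, Mul(Rational(247, 8), 163))) = Add(Rational(20305, 2), Mul(-1, Rational(40261, 8))) = Add(Rational(20305, 2), Rational(-40261, 8)) = Rational(40959, 8)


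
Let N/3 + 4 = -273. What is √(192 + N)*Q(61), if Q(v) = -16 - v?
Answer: -231*I*√71 ≈ -1946.4*I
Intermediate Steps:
N = -831 (N = -12 + 3*(-273) = -12 - 819 = -831)
√(192 + N)*Q(61) = √(192 - 831)*(-16 - 1*61) = √(-639)*(-16 - 61) = (3*I*√71)*(-77) = -231*I*√71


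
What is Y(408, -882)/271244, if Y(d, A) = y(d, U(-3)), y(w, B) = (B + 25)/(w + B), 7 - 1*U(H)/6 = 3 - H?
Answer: 31/112295016 ≈ 2.7606e-7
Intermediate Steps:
U(H) = 24 + 6*H (U(H) = 42 - 6*(3 - H) = 42 + (-18 + 6*H) = 24 + 6*H)
y(w, B) = (25 + B)/(B + w)
Y(d, A) = 31/(6 + d) (Y(d, A) = (25 + (24 + 6*(-3)))/((24 + 6*(-3)) + d) = (25 + (24 - 18))/((24 - 18) + d) = (25 + 6)/(6 + d) = 31/(6 + d))
Y(408, -882)/271244 = (31/(6 + 408))/271244 = (31/414)*(1/271244) = 31/112295016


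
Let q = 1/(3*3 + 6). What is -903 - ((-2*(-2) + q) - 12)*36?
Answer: -3087/5 ≈ -617.40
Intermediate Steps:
q = 1/15 (q = 1/(9 + 6) = 1/15 ≈ 0.066667)
-903 - ((-2*(-2) + q) - 12)*36 = -903 - ((-2*(-2) + 1/15) - 12)*36 = -903 - ((4 + 1/15) - 12)*36 = -903 - (61/15 - 12)*36 = -903 - (-119)*36/15 = -903 - 1*(-1428/5) = -903 + 1428/5 = -3087/5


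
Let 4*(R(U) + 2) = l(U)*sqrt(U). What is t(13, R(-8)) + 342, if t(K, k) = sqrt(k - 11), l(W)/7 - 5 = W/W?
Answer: 342 + sqrt(-13 + 21*I*sqrt(2)) ≈ 345.12 + 4.7655*I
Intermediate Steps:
l(W) = 42 (l(W) = 35 + 7*(W/W) = 35 + 7*1 = 35 + 7 = 42)
R(U) = -2 + 21*sqrt(U)/2 (R(U) = -2 + (42*sqrt(U))/4 = -2 + 21*sqrt(U)/2)
t(K, k) = sqrt(-11 + k)
t(13, R(-8)) + 342 = sqrt(-11 + (-2 + 21*sqrt(-8)/2)) + 342 = sqrt(-11 + (-2 + 21*(2*I*sqrt(2))/2)) + 342 = sqrt(-11 + (-2 + 21*I*sqrt(2))) + 342 = sqrt(-13 + 21*I*sqrt(2)) + 342 = 342 + sqrt(-13 + 21*I*sqrt(2))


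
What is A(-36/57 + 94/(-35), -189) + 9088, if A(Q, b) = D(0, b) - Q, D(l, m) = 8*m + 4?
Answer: 5042906/665 ≈ 7583.3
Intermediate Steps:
D(l, m) = 4 + 8*m
A(Q, b) = 4 - Q + 8*b (A(Q, b) = (4 + 8*b) - Q = 4 - Q + 8*b)
A(-36/57 + 94/(-35), -189) + 9088 = (4 - (-36/57 + 94/(-35)) + 8*(-189)) + 9088 = (4 - (-36*1/57 + 94*(-1/35)) - 1512) + 9088 = (4 - (-12/19 - 94/35) - 1512) + 9088 = (4 - 1*(-2206/665) - 1512) + 9088 = (4 + 2206/665 - 1512) + 9088 = -1000614/665 + 9088 = 5042906/665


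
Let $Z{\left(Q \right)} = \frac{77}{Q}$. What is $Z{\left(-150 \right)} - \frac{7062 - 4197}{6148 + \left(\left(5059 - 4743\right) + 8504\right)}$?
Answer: $- \frac{791143}{1122600} \approx -0.70474$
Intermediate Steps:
$Z{\left(-150 \right)} - \frac{7062 - 4197}{6148 + \left(\left(5059 - 4743\right) + 8504\right)} = \frac{77}{-150} - \frac{7062 - 4197}{6148 + \left(\left(5059 - 4743\right) + 8504\right)} = 77 \left(- \frac{1}{150}\right) - \frac{2865}{6148 + \left(316 + 8504\right)} = - \frac{77}{150} - \frac{2865}{6148 + 8820} = - \frac{77}{150} - \frac{2865}{14968} = - \frac{791143}{1122600}$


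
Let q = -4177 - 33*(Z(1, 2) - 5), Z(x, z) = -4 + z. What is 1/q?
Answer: -1/3946 ≈ -0.00025342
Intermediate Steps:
q = -3946 (q = -4177 - 33*((-4 + 2) - 5) = -4177 - 33*(-2 - 5) = -4177 - 33*(-7) = -4177 + 231 = -3946)
1/q = 1/(-3946) = -1/3946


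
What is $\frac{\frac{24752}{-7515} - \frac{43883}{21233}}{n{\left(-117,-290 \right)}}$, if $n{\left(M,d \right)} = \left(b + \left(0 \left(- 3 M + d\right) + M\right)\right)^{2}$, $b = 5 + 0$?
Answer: $- \frac{122191423}{285942263040} \approx -0.00042733$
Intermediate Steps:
$b = 5$
$n{\left(M,d \right)} = \left(5 + M\right)^{2}$ ($n{\left(M,d \right)} = \left(5 + \left(0 \left(- 3 M + d\right) + M\right)\right)^{2} = \left(5 + \left(0 \left(d - 3 M\right) + M\right)\right)^{2} = \left(5 + \left(0 + M\right)\right)^{2} = \left(5 + M\right)^{2}$)
$\frac{\frac{24752}{-7515} - \frac{43883}{21233}}{n{\left(-117,-290 \right)}} = \frac{\frac{24752}{-7515} - \frac{43883}{21233}}{\left(5 - 117\right)^{2}} = \frac{24752 \left(- \frac{1}{7515}\right) - \frac{43883}{21233}}{\left(-112\right)^{2}} = \frac{- \frac{24752}{7515} - \frac{43883}{21233}}{12544} = \left(- \frac{855339961}{159565995}\right) \frac{1}{12544} = - \frac{122191423}{285942263040}$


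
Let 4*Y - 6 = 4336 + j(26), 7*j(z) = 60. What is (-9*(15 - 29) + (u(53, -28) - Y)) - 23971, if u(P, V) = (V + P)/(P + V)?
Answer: -349043/14 ≈ -24932.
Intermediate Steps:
u(P, V) = 1 (u(P, V) = (P + V)/(P + V) = 1)
j(z) = 60/7 (j(z) = (⅐)*60 = 60/7)
Y = 15227/14 (Y = 3/2 + (4336 + 60/7)/4 = 3/2 + (¼)*(30412/7) = 3/2 + 7603/7 = 15227/14 ≈ 1087.6)
(-9*(15 - 29) + (u(53, -28) - Y)) - 23971 = (-9*(15 - 29) + (1 - 1*15227/14)) - 23971 = (-9*(-14) + (1 - 15227/14)) - 23971 = (126 - 15213/14) - 23971 = -13449/14 - 23971 = -349043/14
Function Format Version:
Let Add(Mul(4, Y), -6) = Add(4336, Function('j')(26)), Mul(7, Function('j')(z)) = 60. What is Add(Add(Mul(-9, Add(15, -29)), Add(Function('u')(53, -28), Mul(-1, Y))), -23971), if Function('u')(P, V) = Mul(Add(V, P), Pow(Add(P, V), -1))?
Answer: Rational(-349043, 14) ≈ -24932.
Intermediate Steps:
Function('u')(P, V) = 1 (Function('u')(P, V) = Mul(Add(P, V), Pow(Add(P, V), -1)) = 1)
Function('j')(z) = Rational(60, 7) (Function('j')(z) = Mul(Rational(1, 7), 60) = Rational(60, 7))
Y = Rational(15227, 14) (Y = Add(Rational(3, 2), Mul(Rational(1, 4), Add(4336, Rational(60, 7)))) = Add(Rational(3, 2), Mul(Rational(1, 4), Rational(30412, 7))) = Add(Rational(3, 2), Rational(7603, 7)) = Rational(15227, 14) ≈ 1087.6)
Add(Add(Mul(-9, Add(15, -29)), Add(Function('u')(53, -28), Mul(-1, Y))), -23971) = Add(Add(Mul(-9, Add(15, -29)), Add(1, Mul(-1, Rational(15227, 14)))), -23971) = Add(Add(Mul(-9, -14), Add(1, Rational(-15227, 14))), -23971) = Add(Add(126, Rational(-15213, 14)), -23971) = Add(Rational(-13449, 14), -23971) = Rational(-349043, 14)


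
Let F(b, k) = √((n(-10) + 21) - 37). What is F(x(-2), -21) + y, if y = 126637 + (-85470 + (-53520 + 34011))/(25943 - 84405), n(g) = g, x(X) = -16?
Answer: 7403557273/58462 + I*√26 ≈ 1.2664e+5 + 5.099*I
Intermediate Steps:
y = 7403557273/58462 (y = 126637 + (-85470 - 19509)/(-58462) = 126637 - 104979*(-1/58462) = 126637 + 104979/58462 = 7403557273/58462 ≈ 1.2664e+5)
F(b, k) = I*√26 (F(b, k) = √((-10 + 21) - 37) = √(11 - 37) = √(-26) = I*√26)
F(x(-2), -21) + y = I*√26 + 7403557273/58462 = 7403557273/58462 + I*√26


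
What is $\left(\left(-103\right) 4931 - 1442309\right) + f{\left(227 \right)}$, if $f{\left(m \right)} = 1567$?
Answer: $-1948635$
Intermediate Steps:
$\left(\left(-103\right) 4931 - 1442309\right) + f{\left(227 \right)} = \left(\left(-103\right) 4931 - 1442309\right) + 1567 = \left(-507893 - 1442309\right) + 1567 = -1950202 + 1567 = -1948635$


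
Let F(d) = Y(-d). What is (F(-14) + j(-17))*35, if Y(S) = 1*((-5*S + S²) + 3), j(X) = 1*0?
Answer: 4515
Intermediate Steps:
j(X) = 0
Y(S) = 3 + S² - 5*S (Y(S) = 1*((S² - 5*S) + 3) = 1*(3 + S² - 5*S) = 3 + S² - 5*S)
F(d) = 3 + d² + 5*d (F(d) = 3 + (-d)² - (-5)*d = 3 + d² + 5*d)
(F(-14) + j(-17))*35 = ((3 + (-14)² + 5*(-14)) + 0)*35 = ((3 + 196 - 70) + 0)*35 = (129 + 0)*35 = 129*35 = 4515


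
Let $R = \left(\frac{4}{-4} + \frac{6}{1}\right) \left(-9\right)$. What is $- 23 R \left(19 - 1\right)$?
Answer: $18630$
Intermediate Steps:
$R = -45$ ($R = \left(4 \left(- \frac{1}{4}\right) + 6 \cdot 1\right) \left(-9\right) = \left(-1 + 6\right) \left(-9\right) = 5 \left(-9\right) = -45$)
$- 23 R \left(19 - 1\right) = \left(-23\right) \left(-45\right) \left(19 - 1\right) = 1035 \left(19 - 1\right) = 1035 \cdot 18 = 18630$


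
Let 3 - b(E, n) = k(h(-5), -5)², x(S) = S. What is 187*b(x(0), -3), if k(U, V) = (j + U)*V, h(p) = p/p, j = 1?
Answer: -18139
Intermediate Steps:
h(p) = 1
k(U, V) = V*(1 + U) (k(U, V) = (1 + U)*V = V*(1 + U))
b(E, n) = -97 (b(E, n) = 3 - (-5*(1 + 1))² = 3 - (-5*2)² = 3 - 1*(-10)² = 3 - 1*100 = 3 - 100 = -97)
187*b(x(0), -3) = 187*(-97) = -18139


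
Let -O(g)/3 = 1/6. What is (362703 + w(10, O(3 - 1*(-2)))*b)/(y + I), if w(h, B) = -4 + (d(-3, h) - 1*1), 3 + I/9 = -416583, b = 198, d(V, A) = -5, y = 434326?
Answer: -360723/3314948 ≈ -0.10882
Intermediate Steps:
O(g) = -½ (O(g) = -3/6 = -3*⅙ = -½)
I = -3749274 (I = -27 + 9*(-416583) = -27 - 3749247 = -3749274)
w(h, B) = -10 (w(h, B) = -4 + (-5 - 1*1) = -4 + (-5 - 1) = -4 - 6 = -10)
(362703 + w(10, O(3 - 1*(-2)))*b)/(y + I) = (362703 - 10*198)/(434326 - 3749274) = (362703 - 1980)/(-3314948) = 360723*(-1/3314948) = -360723/3314948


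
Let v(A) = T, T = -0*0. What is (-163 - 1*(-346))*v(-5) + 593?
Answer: 593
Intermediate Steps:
T = 0 (T = -1*0 = 0)
v(A) = 0
(-163 - 1*(-346))*v(-5) + 593 = (-163 - 1*(-346))*0 + 593 = (-163 + 346)*0 + 593 = 183*0 + 593 = 0 + 593 = 593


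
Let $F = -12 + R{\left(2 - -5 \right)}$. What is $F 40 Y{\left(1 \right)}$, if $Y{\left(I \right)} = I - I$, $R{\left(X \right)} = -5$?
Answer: $0$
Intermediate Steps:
$Y{\left(I \right)} = 0$
$F = -17$ ($F = -12 - 5 = -17$)
$F 40 Y{\left(1 \right)} = \left(-17\right) 40 \cdot 0 = \left(-680\right) 0 = 0$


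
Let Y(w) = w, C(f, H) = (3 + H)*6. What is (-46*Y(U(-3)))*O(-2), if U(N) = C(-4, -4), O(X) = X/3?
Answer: -184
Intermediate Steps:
C(f, H) = 18 + 6*H
O(X) = X/3 (O(X) = X*(⅓) = X/3)
U(N) = -6 (U(N) = 18 + 6*(-4) = 18 - 24 = -6)
(-46*Y(U(-3)))*O(-2) = (-46*(-6))*((⅓)*(-2)) = 276*(-⅔) = -184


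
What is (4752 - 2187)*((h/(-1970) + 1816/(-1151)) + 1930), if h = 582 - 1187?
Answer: 2243521334655/453494 ≈ 4.9472e+6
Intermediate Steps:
h = -605
(4752 - 2187)*((h/(-1970) + 1816/(-1151)) + 1930) = (4752 - 2187)*((-605/(-1970) + 1816/(-1151)) + 1930) = 2565*((-605*(-1/1970) + 1816*(-1/1151)) + 1930) = 2565*((121/394 - 1816/1151) + 1930) = 2565*(-576233/453494 + 1930) = 2565*(874667187/453494) = 2243521334655/453494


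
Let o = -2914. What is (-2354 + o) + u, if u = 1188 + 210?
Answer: -3870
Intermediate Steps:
u = 1398
(-2354 + o) + u = (-2354 - 2914) + 1398 = -5268 + 1398 = -3870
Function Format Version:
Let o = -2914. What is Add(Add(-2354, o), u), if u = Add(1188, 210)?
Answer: -3870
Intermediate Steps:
u = 1398
Add(Add(-2354, o), u) = Add(Add(-2354, -2914), 1398) = Add(-5268, 1398) = -3870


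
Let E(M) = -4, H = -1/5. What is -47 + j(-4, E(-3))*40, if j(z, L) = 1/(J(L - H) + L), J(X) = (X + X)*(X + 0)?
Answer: -14117/311 ≈ -45.392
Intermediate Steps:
H = -1/5 (H = -1*1/5 = -1/5 ≈ -0.20000)
J(X) = 2*X**2 (J(X) = (2*X)*X = 2*X**2)
j(z, L) = 1/(L + 2*(1/5 + L)**2) (j(z, L) = 1/(2*(L - 1*(-1/5))**2 + L) = 1/(2*(L + 1/5)**2 + L) = 1/(2*(1/5 + L)**2 + L) = 1/(L + 2*(1/5 + L)**2))
-47 + j(-4, E(-3))*40 = -47 + (25/(2 + 45*(-4) + 50*(-4)**2))*40 = -47 + (25/(2 - 180 + 50*16))*40 = -47 + (25/(2 - 180 + 800))*40 = -47 + (25/622)*40 = -47 + 500/311 = -14117/311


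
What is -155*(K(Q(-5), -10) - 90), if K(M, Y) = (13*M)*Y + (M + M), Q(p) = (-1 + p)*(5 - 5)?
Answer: 13950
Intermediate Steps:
Q(p) = 0 (Q(p) = (-1 + p)*0 = 0)
K(M, Y) = 2*M + 13*M*Y (K(M, Y) = 13*M*Y + 2*M = 2*M + 13*M*Y)
-155*(K(Q(-5), -10) - 90) = -155*(0*(2 + 13*(-10)) - 90) = -155*(0*(2 - 130) - 90) = -155*(0*(-128) - 90) = -155*(0 - 90) = -155*(-90) = 13950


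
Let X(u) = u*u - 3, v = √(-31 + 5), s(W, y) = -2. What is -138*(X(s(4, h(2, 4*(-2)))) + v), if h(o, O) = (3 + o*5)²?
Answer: -138 - 138*I*√26 ≈ -138.0 - 703.67*I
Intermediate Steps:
h(o, O) = (3 + 5*o)²
v = I*√26 (v = √(-26) = I*√26 ≈ 5.099*I)
X(u) = -3 + u² (X(u) = u² - 3 = -3 + u²)
-138*(X(s(4, h(2, 4*(-2)))) + v) = -138*((-3 + (-2)²) + I*√26) = -138*((-3 + 4) + I*√26) = -138*(1 + I*√26) = -138 - 138*I*√26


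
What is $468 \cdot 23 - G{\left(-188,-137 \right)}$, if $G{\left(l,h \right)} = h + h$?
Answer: $11038$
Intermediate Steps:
$G{\left(l,h \right)} = 2 h$
$468 \cdot 23 - G{\left(-188,-137 \right)} = 468 \cdot 23 - 2 \left(-137\right) = 10764 - -274 = 10764 + 274 = 11038$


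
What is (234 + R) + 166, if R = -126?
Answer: 274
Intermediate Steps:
(234 + R) + 166 = (234 - 126) + 166 = 108 + 166 = 274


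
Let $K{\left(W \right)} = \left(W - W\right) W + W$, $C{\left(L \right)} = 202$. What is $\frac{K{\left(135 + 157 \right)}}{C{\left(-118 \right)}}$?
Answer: $\frac{146}{101} \approx 1.4455$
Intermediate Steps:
$K{\left(W \right)} = W$ ($K{\left(W \right)} = 0 W + W = 0 + W = W$)
$\frac{K{\left(135 + 157 \right)}}{C{\left(-118 \right)}} = \frac{135 + 157}{202} = 292 \cdot \frac{1}{202} = \frac{146}{101}$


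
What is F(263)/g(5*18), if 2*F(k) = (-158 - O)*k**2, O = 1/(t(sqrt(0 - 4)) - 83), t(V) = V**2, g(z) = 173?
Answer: -950727905/30102 ≈ -31584.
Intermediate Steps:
O = -1/87 (O = 1/((sqrt(0 - 4))**2 - 83) = 1/((sqrt(-4))**2 - 83) = 1/((2*I)**2 - 83) = 1/(-4 - 83) = 1/(-87) = -1/87 ≈ -0.011494)
F(k) = -13745*k**2/174 (F(k) = ((-158 - 1*(-1/87))*k**2)/2 = ((-158 + 1/87)*k**2)/2 = (-13745*k**2/87)/2 = -13745*k**2/174)
F(263)/g(5*18) = -13745/174*263**2/173 = -13745/174*69169*(1/173) = -950727905/174*1/173 = -950727905/30102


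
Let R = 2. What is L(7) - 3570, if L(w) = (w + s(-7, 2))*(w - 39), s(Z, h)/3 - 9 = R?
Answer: -4850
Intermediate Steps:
s(Z, h) = 33 (s(Z, h) = 27 + 3*2 = 27 + 6 = 33)
L(w) = (-39 + w)*(33 + w) (L(w) = (w + 33)*(w - 39) = (33 + w)*(-39 + w) = (-39 + w)*(33 + w))
L(7) - 3570 = (-1287 + 7**2 - 6*7) - 3570 = (-1287 + 49 - 42) - 3570 = -1280 - 3570 = -4850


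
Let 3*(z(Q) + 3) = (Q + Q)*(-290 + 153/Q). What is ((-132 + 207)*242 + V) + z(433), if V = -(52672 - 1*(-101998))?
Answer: -660403/3 ≈ -2.2013e+5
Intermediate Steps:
V = -154670 (V = -(52672 + 101998) = -1*154670 = -154670)
z(Q) = -3 + 2*Q*(-290 + 153/Q)/3 (z(Q) = -3 + ((Q + Q)*(-290 + 153/Q))/3 = -3 + ((2*Q)*(-290 + 153/Q))/3 = -3 + (2*Q*(-290 + 153/Q))/3 = -3 + 2*Q*(-290 + 153/Q)/3)
((-132 + 207)*242 + V) + z(433) = ((-132 + 207)*242 - 154670) + (99 - 580/3*433) = (75*242 - 154670) + (99 - 251140/3) = (18150 - 154670) - 250843/3 = -136520 - 250843/3 = -660403/3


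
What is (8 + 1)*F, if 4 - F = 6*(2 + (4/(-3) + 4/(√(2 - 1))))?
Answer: -216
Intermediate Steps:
F = -24 (F = 4 - 6*(2 + (4/(-3) + 4/(√(2 - 1)))) = 4 - 6*(2 + (4*(-⅓) + 4/(√1))) = 4 - 6*(2 + (-4/3 + 4/1)) = 4 - 6*(2 + (-4/3 + 4*1)) = 4 - 6*(2 + (-4/3 + 4)) = 4 - 6*(2 + 8/3) = 4 - 6*14/3 = 4 - 1*28 = 4 - 28 = -24)
(8 + 1)*F = (8 + 1)*(-24) = 9*(-24) = -216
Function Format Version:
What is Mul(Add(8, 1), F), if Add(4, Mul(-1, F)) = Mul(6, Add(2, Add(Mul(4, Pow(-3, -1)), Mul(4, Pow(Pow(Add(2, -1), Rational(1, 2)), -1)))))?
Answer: -216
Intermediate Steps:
F = -24 (F = Add(4, Mul(-1, Mul(6, Add(2, Add(Mul(4, Pow(-3, -1)), Mul(4, Pow(Pow(Add(2, -1), Rational(1, 2)), -1))))))) = Add(4, Mul(-1, Mul(6, Add(2, Add(Mul(4, Rational(-1, 3)), Mul(4, Pow(Pow(1, Rational(1, 2)), -1))))))) = Add(4, Mul(-1, Mul(6, Add(2, Add(Rational(-4, 3), Mul(4, Pow(1, -1))))))) = Add(4, Mul(-1, Mul(6, Add(2, Add(Rational(-4, 3), Mul(4, 1)))))) = Add(4, Mul(-1, Mul(6, Add(2, Add(Rational(-4, 3), 4))))) = Add(4, Mul(-1, Mul(6, Add(2, Rational(8, 3))))) = Add(4, Mul(-1, Mul(6, Rational(14, 3)))) = Add(4, Mul(-1, 28)) = Add(4, -28) = -24)
Mul(Add(8, 1), F) = Mul(Add(8, 1), -24) = Mul(9, -24) = -216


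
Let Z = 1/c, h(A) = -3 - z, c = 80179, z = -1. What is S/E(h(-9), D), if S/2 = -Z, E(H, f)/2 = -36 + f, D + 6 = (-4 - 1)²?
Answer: 1/1363043 ≈ 7.3365e-7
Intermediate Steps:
D = 19 (D = -6 + (-4 - 1)² = -6 + (-5)² = -6 + 25 = 19)
h(A) = -2 (h(A) = -3 - 1*(-1) = -3 + 1 = -2)
E(H, f) = -72 + 2*f (E(H, f) = 2*(-36 + f) = -72 + 2*f)
Z = 1/80179 ≈ 1.2472e-5
S = -2/80179 (S = 2*(-1*1/80179) = 2*(-1/80179) = -2/80179 ≈ -2.4944e-5)
S/E(h(-9), D) = -2/(80179*(-72 + 2*19)) = -2/(80179*(-72 + 38)) = -2/80179/(-34) = -2/80179*(-1/34) = 1/1363043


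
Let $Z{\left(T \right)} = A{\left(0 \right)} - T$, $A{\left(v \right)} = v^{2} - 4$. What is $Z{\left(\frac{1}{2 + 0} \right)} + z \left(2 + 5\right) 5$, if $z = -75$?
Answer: $- \frac{5259}{2} \approx -2629.5$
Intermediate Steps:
$A{\left(v \right)} = -4 + v^{2}$
$Z{\left(T \right)} = -4 - T$ ($Z{\left(T \right)} = \left(-4 + 0^{2}\right) - T = \left(-4 + 0\right) - T = -4 - T$)
$Z{\left(\frac{1}{2 + 0} \right)} + z \left(2 + 5\right) 5 = \left(-4 - \frac{1}{2 + 0}\right) - 75 \left(2 + 5\right) 5 = \left(-4 - \frac{1}{2}\right) - 75 \cdot 7 \cdot 5 = \left(-4 - \frac{1}{2}\right) - 2625 = - \frac{9}{2} - 2625 = - \frac{5259}{2}$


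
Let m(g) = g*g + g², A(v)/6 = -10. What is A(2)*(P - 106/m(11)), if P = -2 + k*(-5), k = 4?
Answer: 162900/121 ≈ 1346.3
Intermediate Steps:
A(v) = -60 (A(v) = 6*(-10) = -60)
m(g) = 2*g² (m(g) = g² + g² = 2*g²)
P = -22 (P = -2 + 4*(-5) = -2 - 20 = -22)
A(2)*(P - 106/m(11)) = -60*(-22 - 106/(2*11²)) = -60*(-22 - 106/(2*121)) = -60*(-22 - 106/242) = -60*(-22 - 106*1/242) = -60*(-22 - 53/121) = -60*(-2715/121) = 162900/121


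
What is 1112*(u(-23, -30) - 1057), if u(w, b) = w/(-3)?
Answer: -3500576/3 ≈ -1.1669e+6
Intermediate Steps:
u(w, b) = -w/3 (u(w, b) = w*(-⅓) = -w/3)
1112*(u(-23, -30) - 1057) = 1112*(-⅓*(-23) - 1057) = 1112*(23/3 - 1057) = 1112*(-3148/3) = -3500576/3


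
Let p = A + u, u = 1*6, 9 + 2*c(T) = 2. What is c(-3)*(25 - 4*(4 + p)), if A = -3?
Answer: 21/2 ≈ 10.500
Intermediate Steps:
c(T) = -7/2 (c(T) = -9/2 + (½)*2 = -9/2 + 1 = -7/2)
u = 6
p = 3 (p = -3 + 6 = 3)
c(-3)*(25 - 4*(4 + p)) = -7*(25 - 4*(4 + 3))/2 = -7*(25 - 4*7)/2 = -7*(25 - 28)/2 = -7/2*(-3) = 21/2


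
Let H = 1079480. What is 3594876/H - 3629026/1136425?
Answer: 8392298591/61337402950 ≈ 0.13682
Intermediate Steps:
3594876/H - 3629026/1136425 = 3594876/1079480 - 3629026/1136425 = 3594876*(1/1079480) - 3629026*1/1136425 = 898719/269870 - 3629026/1136425 = 8392298591/61337402950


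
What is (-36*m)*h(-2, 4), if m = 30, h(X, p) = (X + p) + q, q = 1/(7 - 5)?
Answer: -2700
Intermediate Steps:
q = ½ (q = 1/2 = ½ ≈ 0.50000)
h(X, p) = ½ + X + p (h(X, p) = (X + p) + ½ = ½ + X + p)
(-36*m)*h(-2, 4) = (-36*30)*(½ - 2 + 4) = -1080*5/2 = -2700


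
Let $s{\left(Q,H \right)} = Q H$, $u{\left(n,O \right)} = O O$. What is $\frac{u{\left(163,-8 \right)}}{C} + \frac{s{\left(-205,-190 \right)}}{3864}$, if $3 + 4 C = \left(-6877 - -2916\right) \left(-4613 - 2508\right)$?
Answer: $\frac{274658879321}{27247264548} \approx 10.08$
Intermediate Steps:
$u{\left(n,O \right)} = O^{2}$
$s{\left(Q,H \right)} = H Q$
$C = \frac{14103139}{2}$ ($C = - \frac{3}{4} + \frac{\left(-6877 - -2916\right) \left(-4613 - 2508\right)}{4} = - \frac{3}{4} + \frac{\left(-6877 + 2916\right) \left(-7121\right)}{4} = - \frac{3}{4} + \frac{\left(-3961\right) \left(-7121\right)}{4} = - \frac{3}{4} + \frac{1}{4} \cdot 28206281 = - \frac{3}{4} + \frac{28206281}{4} = \frac{14103139}{2} \approx 7.0516 \cdot 10^{6}$)
$\frac{u{\left(163,-8 \right)}}{C} + \frac{s{\left(-205,-190 \right)}}{3864} = \frac{\left(-8\right)^{2}}{\frac{14103139}{2}} + \frac{\left(-190\right) \left(-205\right)}{3864} = 64 \cdot \frac{2}{14103139} + 38950 \cdot \frac{1}{3864} = \frac{128}{14103139} + \frac{19475}{1932} = \frac{274658879321}{27247264548}$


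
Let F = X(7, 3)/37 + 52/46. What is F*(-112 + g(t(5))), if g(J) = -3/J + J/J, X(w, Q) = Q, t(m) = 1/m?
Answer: -129906/851 ≈ -152.65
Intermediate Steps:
g(J) = 1 - 3/J (g(J) = -3/J + 1 = 1 - 3/J)
F = 1031/851 (F = 3/37 + 52/46 = 3*(1/37) + 52*(1/46) = 3/37 + 26/23 = 1031/851 ≈ 1.2115)
F*(-112 + g(t(5))) = 1031*(-112 + (-3 + 1/5)/(1/5))/851 = 1031*(-112 + (-3 + ⅕)/(⅕))/851 = 1031*(-112 + 5*(-14/5))/851 = 1031*(-112 - 14)/851 = (1031/851)*(-126) = -129906/851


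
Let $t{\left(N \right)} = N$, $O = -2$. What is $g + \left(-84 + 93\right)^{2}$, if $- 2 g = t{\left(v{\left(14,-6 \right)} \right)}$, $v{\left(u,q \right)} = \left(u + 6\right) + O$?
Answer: $72$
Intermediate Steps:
$v{\left(u,q \right)} = 4 + u$ ($v{\left(u,q \right)} = \left(u + 6\right) - 2 = \left(6 + u\right) - 2 = 4 + u$)
$g = -9$ ($g = - \frac{4 + 14}{2} = \left(- \frac{1}{2}\right) 18 = -9$)
$g + \left(-84 + 93\right)^{2} = -9 + \left(-84 + 93\right)^{2} = -9 + 9^{2} = -9 + 81 = 72$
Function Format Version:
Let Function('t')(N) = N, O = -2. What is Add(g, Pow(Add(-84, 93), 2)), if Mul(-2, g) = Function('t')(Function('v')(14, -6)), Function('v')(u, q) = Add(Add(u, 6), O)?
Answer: 72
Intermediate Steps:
Function('v')(u, q) = Add(4, u) (Function('v')(u, q) = Add(Add(u, 6), -2) = Add(Add(6, u), -2) = Add(4, u))
g = -9 (g = Mul(Rational(-1, 2), Add(4, 14)) = Mul(Rational(-1, 2), 18) = -9)
Add(g, Pow(Add(-84, 93), 2)) = Add(-9, Pow(Add(-84, 93), 2)) = Add(-9, Pow(9, 2)) = Add(-9, 81) = 72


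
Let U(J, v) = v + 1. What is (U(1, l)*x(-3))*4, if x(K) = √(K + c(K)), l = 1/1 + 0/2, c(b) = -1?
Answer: 16*I ≈ 16.0*I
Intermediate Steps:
l = 1 (l = 1*1 + 0*(½) = 1 + 0 = 1)
U(J, v) = 1 + v
x(K) = √(-1 + K) (x(K) = √(K - 1) = √(-1 + K))
(U(1, l)*x(-3))*4 = ((1 + 1)*√(-1 - 3))*4 = (2*√(-4))*4 = (2*(2*I))*4 = (4*I)*4 = 16*I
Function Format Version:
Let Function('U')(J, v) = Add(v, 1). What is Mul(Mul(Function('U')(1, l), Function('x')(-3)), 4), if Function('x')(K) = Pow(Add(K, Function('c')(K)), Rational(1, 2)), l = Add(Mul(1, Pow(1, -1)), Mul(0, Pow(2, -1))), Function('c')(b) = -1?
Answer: Mul(16, I) ≈ Mul(16.000, I)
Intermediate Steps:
l = 1 (l = Add(Mul(1, 1), Mul(0, Rational(1, 2))) = Add(1, 0) = 1)
Function('U')(J, v) = Add(1, v)
Function('x')(K) = Pow(Add(-1, K), Rational(1, 2)) (Function('x')(K) = Pow(Add(K, -1), Rational(1, 2)) = Pow(Add(-1, K), Rational(1, 2)))
Mul(Mul(Function('U')(1, l), Function('x')(-3)), 4) = Mul(Mul(Add(1, 1), Pow(Add(-1, -3), Rational(1, 2))), 4) = Mul(Mul(2, Pow(-4, Rational(1, 2))), 4) = Mul(Mul(2, Mul(2, I)), 4) = Mul(Mul(4, I), 4) = Mul(16, I)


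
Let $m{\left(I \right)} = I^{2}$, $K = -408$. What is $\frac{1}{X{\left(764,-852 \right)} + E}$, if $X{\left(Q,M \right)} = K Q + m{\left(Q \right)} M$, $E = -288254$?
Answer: $- \frac{1}{497908958} \approx -2.0084 \cdot 10^{-9}$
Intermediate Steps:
$X{\left(Q,M \right)} = - 408 Q + M Q^{2}$ ($X{\left(Q,M \right)} = - 408 Q + Q^{2} M = - 408 Q + M Q^{2}$)
$\frac{1}{X{\left(764,-852 \right)} + E} = \frac{1}{764 \left(-408 - 650928\right) - 288254} = \frac{1}{764 \left(-651336\right) - 288254} = \frac{1}{-497620704 - 288254} = \frac{1}{-497908958} = - \frac{1}{497908958}$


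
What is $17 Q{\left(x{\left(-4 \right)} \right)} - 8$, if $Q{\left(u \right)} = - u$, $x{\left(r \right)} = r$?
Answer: $60$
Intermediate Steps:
$17 Q{\left(x{\left(-4 \right)} \right)} - 8 = 17 \left(\left(-1\right) \left(-4\right)\right) - 8 = 17 \cdot 4 - 8 = 68 - 8 = 60$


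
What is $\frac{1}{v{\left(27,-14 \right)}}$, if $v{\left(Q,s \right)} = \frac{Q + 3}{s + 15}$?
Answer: $\frac{1}{30} \approx 0.033333$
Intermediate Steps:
$v{\left(Q,s \right)} = \frac{3 + Q}{15 + s}$
$\frac{1}{v{\left(27,-14 \right)}} = \frac{1}{\frac{1}{15 - 14} \left(3 + 27\right)} = \frac{1}{1^{-1} \cdot 30} = \frac{1}{1 \cdot 30} = \frac{1}{30}$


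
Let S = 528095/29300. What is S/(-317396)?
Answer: -105619/1859940560 ≈ -5.6786e-5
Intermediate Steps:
S = 105619/5860 (S = 528095*(1/29300) = 105619/5860 ≈ 18.024)
S/(-317396) = (105619/5860)/(-317396) = (105619/5860)*(-1/317396) = -105619/1859940560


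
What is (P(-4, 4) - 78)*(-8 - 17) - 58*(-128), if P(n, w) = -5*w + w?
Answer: 9774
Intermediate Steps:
P(n, w) = -4*w
(P(-4, 4) - 78)*(-8 - 17) - 58*(-128) = (-4*4 - 78)*(-8 - 17) - 58*(-128) = (-16 - 78)*(-25) + 7424 = -94*(-25) + 7424 = 2350 + 7424 = 9774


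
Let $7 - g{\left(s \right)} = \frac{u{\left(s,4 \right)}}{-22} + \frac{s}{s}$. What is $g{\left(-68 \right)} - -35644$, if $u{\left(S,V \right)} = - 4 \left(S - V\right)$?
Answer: $\frac{392294}{11} \approx 35663.0$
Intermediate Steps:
$u{\left(S,V \right)} = - 4 S + 4 V$
$g{\left(s \right)} = \frac{74}{11} - \frac{2 s}{11}$ ($g{\left(s \right)} = 7 - \left(\frac{- 4 s + 4 \cdot 4}{-22} + \frac{s}{s}\right) = 7 - \left(\left(- 4 s + 16\right) \left(- \frac{1}{22}\right) + 1\right) = 7 - \left(\left(16 - 4 s\right) \left(- \frac{1}{22}\right) + 1\right) = 7 - \left(\left(- \frac{8}{11} + \frac{2 s}{11}\right) + 1\right) = 7 - \left(\frac{3}{11} + \frac{2 s}{11}\right) = \frac{74}{11} - \frac{2 s}{11}$)
$g{\left(-68 \right)} - -35644 = \left(\frac{74}{11} - - \frac{136}{11}\right) - -35644 = \left(\frac{74}{11} + \frac{136}{11}\right) + 35644 = \frac{210}{11} + 35644 = \frac{392294}{11}$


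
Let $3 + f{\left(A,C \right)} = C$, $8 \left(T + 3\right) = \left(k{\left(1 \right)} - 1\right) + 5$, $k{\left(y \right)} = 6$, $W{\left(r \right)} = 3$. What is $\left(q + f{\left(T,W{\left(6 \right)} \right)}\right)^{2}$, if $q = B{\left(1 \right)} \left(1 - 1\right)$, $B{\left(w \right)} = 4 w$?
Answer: $0$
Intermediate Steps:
$T = - \frac{7}{4}$ ($T = -3 + \frac{\left(6 - 1\right) + 5}{8} = -3 + \frac{5 + 5}{8} = -3 + \frac{1}{8} \cdot 10 = -3 + \frac{5}{4} = - \frac{7}{4} \approx -1.75$)
$q = 0$ ($q = 4 \cdot 1 \left(1 - 1\right) = 4 \cdot 0 = 0$)
$f{\left(A,C \right)} = -3 + C$
$\left(q + f{\left(T,W{\left(6 \right)} \right)}\right)^{2} = \left(0 + \left(-3 + 3\right)\right)^{2} = \left(0 + 0\right)^{2} = 0^{2} = 0$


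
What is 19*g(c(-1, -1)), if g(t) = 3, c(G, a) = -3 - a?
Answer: 57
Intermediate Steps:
19*g(c(-1, -1)) = 19*3 = 57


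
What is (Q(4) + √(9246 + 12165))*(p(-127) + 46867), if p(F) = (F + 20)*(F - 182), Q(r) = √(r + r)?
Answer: 159860*√2 + 239790*√2379 ≈ 1.1922e+7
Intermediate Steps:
Q(r) = √2*√r (Q(r) = √(2*r) = √2*√r)
p(F) = (-182 + F)*(20 + F) (p(F) = (20 + F)*(-182 + F) = (-182 + F)*(20 + F))
(Q(4) + √(9246 + 12165))*(p(-127) + 46867) = (√2*√4 + √(9246 + 12165))*((-3640 + (-127)² - 162*(-127)) + 46867) = (√2*2 + √21411)*((-3640 + 16129 + 20574) + 46867) = (2*√2 + 3*√2379)*(33063 + 46867) = (2*√2 + 3*√2379)*79930 = 159860*√2 + 239790*√2379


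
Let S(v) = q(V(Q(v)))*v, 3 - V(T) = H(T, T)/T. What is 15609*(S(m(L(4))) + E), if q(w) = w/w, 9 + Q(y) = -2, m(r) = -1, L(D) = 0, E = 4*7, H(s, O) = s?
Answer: 421443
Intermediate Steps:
E = 28
Q(y) = -11 (Q(y) = -9 - 2 = -11)
V(T) = 2 (V(T) = 3 - T/T = 3 - 1*1 = 3 - 1 = 2)
q(w) = 1
S(v) = v (S(v) = 1*v = v)
15609*(S(m(L(4))) + E) = 15609*(-1 + 28) = 15609*27 = 421443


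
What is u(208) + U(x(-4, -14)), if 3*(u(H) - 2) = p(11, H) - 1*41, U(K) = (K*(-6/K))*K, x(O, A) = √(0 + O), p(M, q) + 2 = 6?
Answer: -31/3 - 12*I ≈ -10.333 - 12.0*I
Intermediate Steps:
p(M, q) = 4 (p(M, q) = -2 + 6 = 4)
x(O, A) = √O
U(K) = -6*K
u(H) = -31/3 (u(H) = 2 + (4 - 1*41)/3 = 2 + (4 - 41)/3 = 2 + (⅓)*(-37) = 2 - 37/3 = -31/3)
u(208) + U(x(-4, -14)) = -31/3 - 12*I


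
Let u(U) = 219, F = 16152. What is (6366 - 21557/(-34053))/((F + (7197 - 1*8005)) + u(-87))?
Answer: 216802955/529966839 ≈ 0.40909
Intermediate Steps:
(6366 - 21557/(-34053))/((F + (7197 - 1*8005)) + u(-87)) = (6366 - 21557/(-34053))/((16152 + (7197 - 1*8005)) + 219) = (6366 - 21557*(-1/34053))/((16152 + (7197 - 8005)) + 219) = (6366 + 21557/34053)/((16152 - 808) + 219) = 216802955/(34053*(15344 + 219)) = (216802955/34053)/15563 = (216802955/34053)*(1/15563) = 216802955/529966839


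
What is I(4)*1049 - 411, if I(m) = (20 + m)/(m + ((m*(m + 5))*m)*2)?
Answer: -23709/73 ≈ -324.78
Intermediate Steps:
I(m) = (20 + m)/(m + 2*m²*(5 + m)) (I(m) = (20 + m)/(m + ((m*(5 + m))*m)*2) = (20 + m)/(m + (m²*(5 + m))*2) = (20 + m)/(m + 2*m²*(5 + m)))
I(4)*1049 - 411 = ((20 + 4)/(4*(1 + 2*4² + 10*4)))*1049 - 411 = ((¼)*24/(1 + 2*16 + 40))*1049 - 411 = ((¼)*24/(1 + 32 + 40))*1049 - 411 = ((¼)*24/73)*1049 - 411 = ((¼)*(1/73)*24)*1049 - 411 = (6/73)*1049 - 411 = 6294/73 - 411 = -23709/73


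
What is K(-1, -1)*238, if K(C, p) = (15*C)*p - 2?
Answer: 3094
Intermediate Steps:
K(C, p) = -2 + 15*C*p (K(C, p) = 15*C*p - 2 = -2 + 15*C*p)
K(-1, -1)*238 = (-2 + 15*(-1)*(-1))*238 = (-2 + 15)*238 = 13*238 = 3094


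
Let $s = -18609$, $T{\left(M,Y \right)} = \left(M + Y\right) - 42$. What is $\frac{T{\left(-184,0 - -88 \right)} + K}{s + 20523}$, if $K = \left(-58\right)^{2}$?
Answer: $\frac{1613}{957} \approx 1.6855$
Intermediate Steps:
$K = 3364$
$T{\left(M,Y \right)} = -42 + M + Y$
$\frac{T{\left(-184,0 - -88 \right)} + K}{s + 20523} = \frac{\left(-42 - 184 + \left(0 - -88\right)\right) + 3364}{-18609 + 20523} = \frac{\left(-42 - 184 + \left(0 + 88\right)\right) + 3364}{1914} = \left(\left(-42 - 184 + 88\right) + 3364\right) \frac{1}{1914} = \left(-138 + 3364\right) \frac{1}{1914} = 3226 \cdot \frac{1}{1914} = \frac{1613}{957}$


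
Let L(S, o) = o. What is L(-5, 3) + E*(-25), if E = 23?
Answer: -572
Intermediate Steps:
L(-5, 3) + E*(-25) = 3 + 23*(-25) = 3 - 575 = -572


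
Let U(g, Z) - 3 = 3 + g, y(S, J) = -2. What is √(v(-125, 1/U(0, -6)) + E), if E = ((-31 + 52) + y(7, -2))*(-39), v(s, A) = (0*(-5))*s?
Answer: I*√741 ≈ 27.221*I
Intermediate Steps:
U(g, Z) = 6 + g (U(g, Z) = 3 + (3 + g) = 6 + g)
v(s, A) = 0 (v(s, A) = 0*s = 0)
E = -741 (E = ((-31 + 52) - 2)*(-39) = (21 - 2)*(-39) = 19*(-39) = -741)
√(v(-125, 1/U(0, -6)) + E) = √(0 - 741) = √(-741) = I*√741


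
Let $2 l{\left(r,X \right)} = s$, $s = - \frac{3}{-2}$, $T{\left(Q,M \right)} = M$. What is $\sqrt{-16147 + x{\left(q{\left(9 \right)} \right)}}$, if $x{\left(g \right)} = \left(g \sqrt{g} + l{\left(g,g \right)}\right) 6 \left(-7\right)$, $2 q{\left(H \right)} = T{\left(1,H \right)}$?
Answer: $\frac{\sqrt{-64714 - 1134 \sqrt{2}}}{2} \approx 128.76 i$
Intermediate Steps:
$s = \frac{3}{2}$ ($s = \left(-3\right) \left(- \frac{1}{2}\right) = \frac{3}{2} \approx 1.5$)
$l{\left(r,X \right)} = \frac{3}{4}$ ($l{\left(r,X \right)} = \frac{1}{2} \cdot \frac{3}{2} = \frac{3}{4}$)
$q{\left(H \right)} = \frac{H}{2}$
$x{\left(g \right)} = - \frac{63}{2} - 42 g^{\frac{3}{2}}$ ($x{\left(g \right)} = \left(g \sqrt{g} + \frac{3}{4}\right) 6 \left(-7\right) = \left(g^{\frac{3}{2}} + \frac{3}{4}\right) 6 \left(-7\right) = \left(\frac{3}{4} + g^{\frac{3}{2}}\right) 6 \left(-7\right) = \left(\frac{9}{2} + 6 g^{\frac{3}{2}}\right) \left(-7\right) = - \frac{63}{2} - 42 g^{\frac{3}{2}}$)
$\sqrt{-16147 + x{\left(q{\left(9 \right)} \right)}} = \sqrt{-16147 - \left(\frac{63}{2} + 42 \left(\frac{1}{2} \cdot 9\right)^{\frac{3}{2}}\right)} = \sqrt{-16147 - \left(\frac{63}{2} + 42 \left(\frac{9}{2}\right)^{\frac{3}{2}}\right)} = \sqrt{-16147 - \left(\frac{63}{2} + 42 \frac{27 \sqrt{2}}{4}\right)} = \sqrt{-16147 - \left(\frac{63}{2} + \frac{567 \sqrt{2}}{2}\right)} = \sqrt{- \frac{32357}{2} - \frac{567 \sqrt{2}}{2}}$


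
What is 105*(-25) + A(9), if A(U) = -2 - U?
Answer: -2636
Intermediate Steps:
105*(-25) + A(9) = 105*(-25) + (-2 - 1*9) = -2625 + (-2 - 9) = -2625 - 11 = -2636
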